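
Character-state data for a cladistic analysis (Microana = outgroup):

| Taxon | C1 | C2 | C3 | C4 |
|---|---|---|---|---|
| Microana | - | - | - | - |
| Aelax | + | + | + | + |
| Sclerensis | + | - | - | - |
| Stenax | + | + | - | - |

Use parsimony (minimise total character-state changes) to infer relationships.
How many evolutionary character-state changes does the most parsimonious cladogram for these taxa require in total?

4

The outgroup has state '-' for every character, so '+' is the derived state throughout.
C1 (derived state '+') is shared by all ingroup taxa — unites the whole ingroup.
Only Aelax and Stenax show the derived state '+' for C2, supporting them as a clade.
C3 (derived state '+') is unique to Aelax (autapomorphy; uninformative for grouping).
C4: derived state '+' in Aelax only — an autapomorphy, so it tells us nothing about relationships among taxa.
Most parsimonious ingroup topology: ((Aelax,Stenax),Sclerensis).
Changes per character on this tree: C1: 1; C2: 1; C3: 1; C4: 1.
Total = 4.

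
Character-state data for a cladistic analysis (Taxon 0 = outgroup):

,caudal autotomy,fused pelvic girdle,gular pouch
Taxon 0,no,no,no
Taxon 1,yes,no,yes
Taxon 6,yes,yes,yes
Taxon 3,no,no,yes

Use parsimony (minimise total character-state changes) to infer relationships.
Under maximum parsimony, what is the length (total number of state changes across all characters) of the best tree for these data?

3

The outgroup has state 'no' for every character, so 'yes' is the derived state throughout.
caudal autotomy (derived state 'yes') is shared by Taxon 1 and Taxon 6 — a synapomorphy uniting that clade.
fused pelvic girdle (derived state 'yes') is unique to Taxon 6 (autapomorphy; uninformative for grouping).
gular pouch (derived state 'yes') is shared by all ingroup taxa — unites the whole ingroup.
Most parsimonious ingroup topology: ((Taxon 1,Taxon 6),Taxon 3).
Changes per character on this tree: caudal autotomy: 1; fused pelvic girdle: 1; gular pouch: 1.
Total = 3.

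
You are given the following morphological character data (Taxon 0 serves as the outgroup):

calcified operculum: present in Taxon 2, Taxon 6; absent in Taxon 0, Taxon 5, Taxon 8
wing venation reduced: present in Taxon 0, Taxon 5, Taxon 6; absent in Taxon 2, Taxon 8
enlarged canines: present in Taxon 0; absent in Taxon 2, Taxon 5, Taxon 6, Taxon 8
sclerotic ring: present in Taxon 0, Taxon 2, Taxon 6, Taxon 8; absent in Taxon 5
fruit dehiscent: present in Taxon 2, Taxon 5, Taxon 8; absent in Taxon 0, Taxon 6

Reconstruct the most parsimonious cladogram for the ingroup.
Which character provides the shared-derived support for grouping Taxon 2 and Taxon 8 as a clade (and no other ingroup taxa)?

Character polarity is set by the outgroup: the derived state is whichever differs from the outgroup's state, so for wing venation reduced, enlarged canines, sclerotic ring the derived state is 'absent', and for the remaining characters it is 'present'.
calcified operculum (state 'present') occurs in Taxon 2 and Taxon 6 but conflicts with the nesting implied by the other characters — most parsimoniously interpreted as homoplasy.
wing venation reduced (derived state 'absent') is shared by Taxon 2 and Taxon 8 — a synapomorphy uniting that clade.
All ingroup taxa share the derived state 'absent' for enlarged canines; it defines the ingroup but does not resolve relationships within it.
sclerotic ring: derived state 'absent' in Taxon 5 only — an autapomorphy, so it tells us nothing about relationships among taxa.
fruit dehiscent (derived state 'present') is shared by Taxon 2, Taxon 5, and Taxon 8 — a synapomorphy uniting that clade.
Most parsimonious ingroup topology: (((Taxon 2,Taxon 8),Taxon 5),Taxon 6).
The clade {Taxon 2, Taxon 8} is supported by wing venation reduced: its derived state 'absent' occurs in exactly those taxa and in no other taxon (including the outgroup).

wing venation reduced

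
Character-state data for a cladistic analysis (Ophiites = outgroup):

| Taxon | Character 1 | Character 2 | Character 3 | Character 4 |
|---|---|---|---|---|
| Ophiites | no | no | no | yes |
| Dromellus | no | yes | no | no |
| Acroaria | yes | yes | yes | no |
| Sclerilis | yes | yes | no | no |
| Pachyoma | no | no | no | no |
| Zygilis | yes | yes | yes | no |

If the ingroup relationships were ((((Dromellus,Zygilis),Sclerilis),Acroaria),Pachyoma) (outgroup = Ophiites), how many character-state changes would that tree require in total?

6

Map each character onto ((((Dromellus,Zygilis),Sclerilis),Acroaria),Pachyoma) (rooted by Ophiites) and count the minimum state changes it requires (Fitch parsimony):
Character 1: 2; Character 2: 1; Character 3: 2; Character 4: 1.
Total tree length = 6.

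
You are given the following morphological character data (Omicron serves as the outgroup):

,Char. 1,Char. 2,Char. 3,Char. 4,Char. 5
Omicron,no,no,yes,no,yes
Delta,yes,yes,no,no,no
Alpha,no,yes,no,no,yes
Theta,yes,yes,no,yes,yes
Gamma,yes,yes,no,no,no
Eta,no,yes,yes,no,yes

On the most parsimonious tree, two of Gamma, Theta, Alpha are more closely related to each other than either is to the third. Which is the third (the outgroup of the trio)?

Character polarity is set by the outgroup: the derived state is whichever differs from the outgroup's state, so for Char. 3, Char. 5 the derived state is 'no', and for the remaining characters it is 'yes'.
Char. 1: derived state 'yes' in Delta, Gamma, and Theta only — synapomorphy for {Delta, Gamma, Theta}.
Char. 2 (derived state 'yes') is shared by all ingroup taxa — unites the whole ingroup.
Char. 3: derived state 'no' in Alpha, Delta, Gamma, and Theta only — synapomorphy for {Alpha, Delta, Gamma, Theta}.
Char. 4 (derived state 'yes') is unique to Theta (autapomorphy; uninformative for grouping).
Char. 5: derived state 'no' in Delta and Gamma only — synapomorphy for {Delta, Gamma}.
Most parsimonious ingroup topology: ((((Delta,Gamma),Theta),Alpha),Eta).
Theta and Gamma share a more recent common ancestor with each other than either does with Alpha, so Alpha is the least closely related of the three.

Alpha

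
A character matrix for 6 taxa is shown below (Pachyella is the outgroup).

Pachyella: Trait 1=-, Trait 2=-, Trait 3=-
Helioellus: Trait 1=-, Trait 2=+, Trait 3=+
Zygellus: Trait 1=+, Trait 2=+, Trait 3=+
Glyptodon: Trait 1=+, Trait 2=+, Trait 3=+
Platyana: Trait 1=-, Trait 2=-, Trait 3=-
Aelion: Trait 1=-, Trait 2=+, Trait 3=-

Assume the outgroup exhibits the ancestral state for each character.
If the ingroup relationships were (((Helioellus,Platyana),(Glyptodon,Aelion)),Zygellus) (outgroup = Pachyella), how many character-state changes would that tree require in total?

Map each character onto (((Helioellus,Platyana),(Glyptodon,Aelion)),Zygellus) (rooted by Pachyella) and count the minimum state changes it requires (Fitch parsimony):
Trait 1: 2; Trait 2: 2; Trait 3: 3.
Total tree length = 7.

7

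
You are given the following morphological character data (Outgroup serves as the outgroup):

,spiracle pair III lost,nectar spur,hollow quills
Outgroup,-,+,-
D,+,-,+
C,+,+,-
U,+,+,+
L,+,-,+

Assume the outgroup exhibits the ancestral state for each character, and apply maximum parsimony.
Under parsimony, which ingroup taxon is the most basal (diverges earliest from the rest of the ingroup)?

C

Character polarity is set by the outgroup: the derived state is whichever differs from the outgroup's state, so for nectar spur the derived state is '-', and for the remaining characters it is '+'.
All ingroup taxa share the derived state '+' for spiracle pair III lost; it defines the ingroup but does not resolve relationships within it.
nectar spur (derived state '-') is shared by D and L — a synapomorphy uniting that clade.
hollow quills: derived state '+' in D, L, and U only — synapomorphy for {D, L, U}.
Most parsimonious ingroup topology: (((D,L),U),C).
C is sister to the clade containing all other ingroup taxa, so it is the earliest-diverging (most basal) ingroup lineage.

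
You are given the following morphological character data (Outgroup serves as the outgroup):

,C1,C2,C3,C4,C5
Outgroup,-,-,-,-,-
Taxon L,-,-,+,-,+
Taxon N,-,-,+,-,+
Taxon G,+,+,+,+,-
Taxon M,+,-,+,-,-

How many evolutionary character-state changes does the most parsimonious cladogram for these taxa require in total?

The outgroup has state '-' for every character, so '+' is the derived state throughout.
C1 (derived state '+') is shared by Taxon G and Taxon M — a synapomorphy uniting that clade.
C2 (derived state '+') is unique to Taxon G (autapomorphy; uninformative for grouping).
C3 (derived state '+') is shared by all ingroup taxa — unites the whole ingroup.
C4: derived state '+' in Taxon G only — an autapomorphy, so it tells us nothing about relationships among taxa.
Only Taxon L and Taxon N show the derived state '+' for C5, supporting them as a clade.
Most parsimonious ingroup topology: ((Taxon L,Taxon N),(Taxon G,Taxon M)).
Changes per character on this tree: C1: 1; C2: 1; C3: 1; C4: 1; C5: 1.
Total = 5.

5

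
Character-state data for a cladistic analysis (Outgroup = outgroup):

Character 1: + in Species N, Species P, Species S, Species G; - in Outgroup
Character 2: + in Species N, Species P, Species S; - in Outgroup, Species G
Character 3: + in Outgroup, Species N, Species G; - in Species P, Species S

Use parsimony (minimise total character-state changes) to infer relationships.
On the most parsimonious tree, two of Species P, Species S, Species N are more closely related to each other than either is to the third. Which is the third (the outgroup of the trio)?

Species N

Character polarity is set by the outgroup: the derived state is whichever differs from the outgroup's state, so for Character 3 the derived state is '-', and for the remaining characters it is '+'.
All ingroup taxa share the derived state '+' for Character 1; it defines the ingroup but does not resolve relationships within it.
Character 2 (derived state '+') is shared by Species N, Species P, and Species S — a synapomorphy uniting that clade.
Character 3 (derived state '-') is shared by Species P and Species S — a synapomorphy uniting that clade.
Most parsimonious ingroup topology: ((Species N,(Species P,Species S)),Species G).
Species P and Species S share a more recent common ancestor with each other than either does with Species N, so Species N is the least closely related of the three.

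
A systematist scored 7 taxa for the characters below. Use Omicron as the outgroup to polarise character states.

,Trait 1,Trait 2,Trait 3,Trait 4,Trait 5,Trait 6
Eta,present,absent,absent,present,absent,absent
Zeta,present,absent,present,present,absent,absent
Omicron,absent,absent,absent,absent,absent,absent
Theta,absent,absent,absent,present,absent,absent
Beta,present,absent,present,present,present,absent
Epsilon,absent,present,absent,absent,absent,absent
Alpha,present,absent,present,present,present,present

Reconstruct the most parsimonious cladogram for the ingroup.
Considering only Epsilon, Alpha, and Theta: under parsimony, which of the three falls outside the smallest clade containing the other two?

The outgroup has state 'absent' for every character, so 'present' is the derived state throughout.
Only Alpha, Beta, Eta, and Zeta show the derived state 'present' for Trait 1, supporting them as a clade.
Trait 2: derived state 'present' in Epsilon only — an autapomorphy, so it tells us nothing about relationships among taxa.
Trait 3 (derived state 'present') is shared by Alpha, Beta, and Zeta — a synapomorphy uniting that clade.
Trait 4: derived state 'present' in Alpha, Beta, Eta, Theta, and Zeta only — synapomorphy for {Alpha, Beta, Eta, Theta, Zeta}.
Only Alpha and Beta show the derived state 'present' for Trait 5, supporting them as a clade.
Trait 6: derived state 'present' in Alpha only — an autapomorphy, so it tells us nothing about relationships among taxa.
Most parsimonious ingroup topology: (((Eta,((Beta,Alpha),Zeta)),Theta),Epsilon).
Alpha and Theta share a more recent common ancestor with each other than either does with Epsilon, so Epsilon is the least closely related of the three.

Epsilon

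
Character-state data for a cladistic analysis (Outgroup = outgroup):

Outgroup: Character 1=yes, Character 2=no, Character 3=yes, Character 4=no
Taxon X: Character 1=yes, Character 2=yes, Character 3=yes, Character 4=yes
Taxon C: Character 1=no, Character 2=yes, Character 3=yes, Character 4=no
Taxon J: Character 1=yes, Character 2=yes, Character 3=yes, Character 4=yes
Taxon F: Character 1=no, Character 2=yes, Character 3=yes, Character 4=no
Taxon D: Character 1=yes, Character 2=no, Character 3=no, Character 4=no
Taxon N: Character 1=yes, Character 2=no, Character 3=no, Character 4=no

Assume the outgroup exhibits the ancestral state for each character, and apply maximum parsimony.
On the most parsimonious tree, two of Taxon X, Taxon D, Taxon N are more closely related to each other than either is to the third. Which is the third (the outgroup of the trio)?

Character polarity is set by the outgroup: the derived state is whichever differs from the outgroup's state, so for Character 1, Character 3 the derived state is 'no', and for the remaining characters it is 'yes'.
Character 1: derived state 'no' in Taxon C and Taxon F only — synapomorphy for {Taxon C, Taxon F}.
Character 2: derived state 'yes' in Taxon C, Taxon F, Taxon J, and Taxon X only — synapomorphy for {Taxon C, Taxon F, Taxon J, Taxon X}.
Character 3: derived state 'no' in Taxon D and Taxon N only — synapomorphy for {Taxon D, Taxon N}.
Only Taxon J and Taxon X show the derived state 'yes' for Character 4, supporting them as a clade.
Most parsimonious ingroup topology: (((Taxon X,Taxon J),(Taxon C,Taxon F)),(Taxon D,Taxon N)).
Taxon N and Taxon D share a more recent common ancestor with each other than either does with Taxon X, so Taxon X is the least closely related of the three.

Taxon X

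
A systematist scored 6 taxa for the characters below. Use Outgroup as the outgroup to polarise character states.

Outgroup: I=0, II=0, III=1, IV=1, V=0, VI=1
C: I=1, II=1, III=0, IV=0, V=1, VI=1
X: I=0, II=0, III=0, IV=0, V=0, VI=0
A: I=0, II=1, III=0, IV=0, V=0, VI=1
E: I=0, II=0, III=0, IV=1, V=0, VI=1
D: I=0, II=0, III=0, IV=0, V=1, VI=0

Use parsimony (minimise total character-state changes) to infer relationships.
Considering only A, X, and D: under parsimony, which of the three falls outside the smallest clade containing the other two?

A

Character polarity is set by the outgroup: the derived state is whichever differs from the outgroup's state, so for III, IV, VI the derived state is '0', and for the remaining characters it is '1'.
I (derived state '1') is unique to C (autapomorphy; uninformative for grouping).
Only A and C show the derived state '1' for II, supporting them as a clade.
III (derived state '0') is shared by all ingroup taxa — unites the whole ingroup.
IV: derived state '0' in A, C, D, and X only — synapomorphy for {A, C, D, X}.
V (state '1') occurs in C and D but conflicts with the nesting implied by the other characters — most parsimoniously interpreted as homoplasy.
VI: derived state '0' in D and X only — synapomorphy for {D, X}.
Most parsimonious ingroup topology: (((C,A),(X,D)),E).
D and X share a more recent common ancestor with each other than either does with A, so A is the least closely related of the three.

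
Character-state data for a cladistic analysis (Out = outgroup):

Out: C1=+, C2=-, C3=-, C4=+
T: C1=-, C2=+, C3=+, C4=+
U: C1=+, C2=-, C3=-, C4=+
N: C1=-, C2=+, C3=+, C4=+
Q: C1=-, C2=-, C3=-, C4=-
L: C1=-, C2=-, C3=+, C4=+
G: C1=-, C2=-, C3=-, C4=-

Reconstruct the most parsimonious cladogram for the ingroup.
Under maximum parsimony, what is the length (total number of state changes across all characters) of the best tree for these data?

4

Character polarity is set by the outgroup: the derived state is whichever differs from the outgroup's state, so for C1, C4 the derived state is '-', and for the remaining characters it is '+'.
C1 (derived state '-') is shared by G, L, N, Q, and T — a synapomorphy uniting that clade.
C2: derived state '+' in N and T only — synapomorphy for {N, T}.
C3: derived state '+' in L, N, and T only — synapomorphy for {L, N, T}.
Only G and Q show the derived state '-' for C4, supporting them as a clade.
Most parsimonious ingroup topology: ((((T,N),L),(Q,G)),U).
Changes per character on this tree: C1: 1; C2: 1; C3: 1; C4: 1.
Total = 4.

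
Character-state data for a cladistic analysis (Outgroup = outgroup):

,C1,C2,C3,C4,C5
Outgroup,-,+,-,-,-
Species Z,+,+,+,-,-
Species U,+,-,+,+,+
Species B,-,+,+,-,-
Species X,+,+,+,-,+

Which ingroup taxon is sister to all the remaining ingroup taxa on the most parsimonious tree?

Character polarity is set by the outgroup: the derived state is whichever differs from the outgroup's state, so for C2 the derived state is '-', and for the remaining characters it is '+'.
C1: derived state '+' in Species U, Species X, and Species Z only — synapomorphy for {Species U, Species X, Species Z}.
C2: derived state '-' in Species U only — an autapomorphy, so it tells us nothing about relationships among taxa.
C3 (derived state '+') is shared by all ingroup taxa — unites the whole ingroup.
C4 (derived state '+') is unique to Species U (autapomorphy; uninformative for grouping).
Only Species U and Species X show the derived state '+' for C5, supporting them as a clade.
Most parsimonious ingroup topology: ((Species Z,(Species U,Species X)),Species B).
Species B is sister to the clade containing all other ingroup taxa, so it is the earliest-diverging (most basal) ingroup lineage.

Species B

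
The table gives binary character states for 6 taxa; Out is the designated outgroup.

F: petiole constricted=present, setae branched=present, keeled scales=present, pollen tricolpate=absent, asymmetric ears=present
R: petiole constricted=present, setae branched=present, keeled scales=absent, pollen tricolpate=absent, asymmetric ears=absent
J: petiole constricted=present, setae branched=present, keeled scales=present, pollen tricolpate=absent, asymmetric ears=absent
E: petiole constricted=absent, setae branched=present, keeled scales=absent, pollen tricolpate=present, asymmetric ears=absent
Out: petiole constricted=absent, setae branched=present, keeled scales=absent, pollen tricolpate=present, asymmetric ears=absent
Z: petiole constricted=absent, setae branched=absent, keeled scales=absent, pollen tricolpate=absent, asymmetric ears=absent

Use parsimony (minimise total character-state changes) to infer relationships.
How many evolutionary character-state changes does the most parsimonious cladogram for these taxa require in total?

Character polarity is set by the outgroup: the derived state is whichever differs from the outgroup's state, so for setae branched, pollen tricolpate the derived state is 'absent', and for the remaining characters it is 'present'.
Only F, J, and R show the derived state 'present' for petiole constricted, supporting them as a clade.
setae branched (derived state 'absent') is unique to Z (autapomorphy; uninformative for grouping).
keeled scales (derived state 'present') is shared by F and J — a synapomorphy uniting that clade.
Only F, J, R, and Z show the derived state 'absent' for pollen tricolpate, supporting them as a clade.
asymmetric ears: derived state 'present' in F only — an autapomorphy, so it tells us nothing about relationships among taxa.
Most parsimonious ingroup topology: ((Z,((F,J),R)),E).
Changes per character on this tree: petiole constricted: 1; setae branched: 1; keeled scales: 1; pollen tricolpate: 1; asymmetric ears: 1.
Total = 5.

5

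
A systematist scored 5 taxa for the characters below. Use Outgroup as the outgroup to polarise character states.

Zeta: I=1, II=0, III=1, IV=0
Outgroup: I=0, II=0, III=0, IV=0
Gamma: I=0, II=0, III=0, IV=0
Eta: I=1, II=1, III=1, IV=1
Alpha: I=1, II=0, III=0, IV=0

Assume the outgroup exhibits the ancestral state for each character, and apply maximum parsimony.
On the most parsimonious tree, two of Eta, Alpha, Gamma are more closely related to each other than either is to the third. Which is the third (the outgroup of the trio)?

The outgroup has state '0' for every character, so '1' is the derived state throughout.
Only Alpha, Eta, and Zeta show the derived state '1' for I, supporting them as a clade.
II: derived state '1' in Eta only — an autapomorphy, so it tells us nothing about relationships among taxa.
Only Eta and Zeta show the derived state '1' for III, supporting them as a clade.
IV (derived state '1') is unique to Eta (autapomorphy; uninformative for grouping).
Most parsimonious ingroup topology: ((Alpha,(Eta,Zeta)),Gamma).
Alpha and Eta share a more recent common ancestor with each other than either does with Gamma, so Gamma is the least closely related of the three.

Gamma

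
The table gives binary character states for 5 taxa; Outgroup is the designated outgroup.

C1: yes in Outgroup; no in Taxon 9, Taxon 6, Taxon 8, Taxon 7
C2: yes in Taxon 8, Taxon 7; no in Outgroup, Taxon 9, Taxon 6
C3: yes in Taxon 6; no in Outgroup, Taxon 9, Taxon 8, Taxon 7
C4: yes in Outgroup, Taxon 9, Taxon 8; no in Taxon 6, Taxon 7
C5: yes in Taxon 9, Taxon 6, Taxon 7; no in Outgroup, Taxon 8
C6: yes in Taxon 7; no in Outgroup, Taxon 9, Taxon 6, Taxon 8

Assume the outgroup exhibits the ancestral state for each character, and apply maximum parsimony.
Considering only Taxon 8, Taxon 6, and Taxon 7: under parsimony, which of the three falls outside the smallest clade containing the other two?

Taxon 8

Character polarity is set by the outgroup: the derived state is whichever differs from the outgroup's state, so for C1, C4 the derived state is 'no', and for the remaining characters it is 'yes'.
C1 (derived state 'no') is shared by all ingroup taxa — unites the whole ingroup.
C2 groups Taxon 7 and Taxon 8, which is incompatible with the clades supported by the remaining characters; treating it as convergent (homoplasy) costs fewer steps than any alternative tree.
C3 (derived state 'yes') is unique to Taxon 6 (autapomorphy; uninformative for grouping).
C4 (derived state 'no') is shared by Taxon 6 and Taxon 7 — a synapomorphy uniting that clade.
C5: derived state 'yes' in Taxon 6, Taxon 7, and Taxon 9 only — synapomorphy for {Taxon 6, Taxon 7, Taxon 9}.
C6 (derived state 'yes') is unique to Taxon 7 (autapomorphy; uninformative for grouping).
Most parsimonious ingroup topology: ((Taxon 9,(Taxon 6,Taxon 7)),Taxon 8).
Taxon 6 and Taxon 7 share a more recent common ancestor with each other than either does with Taxon 8, so Taxon 8 is the least closely related of the three.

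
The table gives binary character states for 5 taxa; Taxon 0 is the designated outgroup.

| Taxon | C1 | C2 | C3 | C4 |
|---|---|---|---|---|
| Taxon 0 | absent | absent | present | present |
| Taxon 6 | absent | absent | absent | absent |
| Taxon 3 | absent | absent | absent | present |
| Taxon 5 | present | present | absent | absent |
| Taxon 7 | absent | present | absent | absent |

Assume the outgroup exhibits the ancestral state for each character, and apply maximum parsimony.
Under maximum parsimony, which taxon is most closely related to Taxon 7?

Taxon 5

Character polarity is set by the outgroup: the derived state is whichever differs from the outgroup's state, so for C3, C4 the derived state is 'absent', and for the remaining characters it is 'present'.
C1 (derived state 'present') is unique to Taxon 5 (autapomorphy; uninformative for grouping).
C2: derived state 'present' in Taxon 5 and Taxon 7 only — synapomorphy for {Taxon 5, Taxon 7}.
All ingroup taxa share the derived state 'absent' for C3; it defines the ingroup but does not resolve relationships within it.
C4 (derived state 'absent') is shared by Taxon 5, Taxon 6, and Taxon 7 — a synapomorphy uniting that clade.
Most parsimonious ingroup topology: ((Taxon 6,(Taxon 5,Taxon 7)),Taxon 3).
Taxon 7 and Taxon 5 form a cherry on this tree, so they are sister taxa.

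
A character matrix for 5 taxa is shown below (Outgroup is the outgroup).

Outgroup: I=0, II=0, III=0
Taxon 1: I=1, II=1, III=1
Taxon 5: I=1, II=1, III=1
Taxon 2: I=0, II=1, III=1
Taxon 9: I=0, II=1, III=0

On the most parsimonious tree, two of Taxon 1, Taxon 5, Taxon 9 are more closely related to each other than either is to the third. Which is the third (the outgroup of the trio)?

Taxon 9

The outgroup has state '0' for every character, so '1' is the derived state throughout.
I: derived state '1' in Taxon 1 and Taxon 5 only — synapomorphy for {Taxon 1, Taxon 5}.
II (derived state '1') is shared by all ingroup taxa — unites the whole ingroup.
III: derived state '1' in Taxon 1, Taxon 2, and Taxon 5 only — synapomorphy for {Taxon 1, Taxon 2, Taxon 5}.
Most parsimonious ingroup topology: (((Taxon 1,Taxon 5),Taxon 2),Taxon 9).
Taxon 1 and Taxon 5 share a more recent common ancestor with each other than either does with Taxon 9, so Taxon 9 is the least closely related of the three.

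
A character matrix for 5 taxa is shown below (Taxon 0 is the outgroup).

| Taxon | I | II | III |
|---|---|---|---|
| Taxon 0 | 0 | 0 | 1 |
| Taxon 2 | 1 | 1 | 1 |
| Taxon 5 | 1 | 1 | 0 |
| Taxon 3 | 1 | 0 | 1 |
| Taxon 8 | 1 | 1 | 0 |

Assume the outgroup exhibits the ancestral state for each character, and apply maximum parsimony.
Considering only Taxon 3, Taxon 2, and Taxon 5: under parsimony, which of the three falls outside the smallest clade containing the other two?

Taxon 3

Character polarity is set by the outgroup: the derived state is whichever differs from the outgroup's state, so for III the derived state is '0', and for the remaining characters it is '1'.
I (derived state '1') is shared by all ingroup taxa — unites the whole ingroup.
Only Taxon 2, Taxon 5, and Taxon 8 show the derived state '1' for II, supporting them as a clade.
Only Taxon 5 and Taxon 8 show the derived state '0' for III, supporting them as a clade.
Most parsimonious ingroup topology: ((Taxon 2,(Taxon 5,Taxon 8)),Taxon 3).
Taxon 2 and Taxon 5 share a more recent common ancestor with each other than either does with Taxon 3, so Taxon 3 is the least closely related of the three.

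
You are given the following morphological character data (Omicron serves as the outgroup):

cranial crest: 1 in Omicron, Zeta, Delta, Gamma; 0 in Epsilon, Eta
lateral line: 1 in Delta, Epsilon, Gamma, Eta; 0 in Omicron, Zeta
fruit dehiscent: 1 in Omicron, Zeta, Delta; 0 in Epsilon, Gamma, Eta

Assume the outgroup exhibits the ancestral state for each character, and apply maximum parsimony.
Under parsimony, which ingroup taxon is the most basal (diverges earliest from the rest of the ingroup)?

Character polarity is set by the outgroup: the derived state is whichever differs from the outgroup's state, so for cranial crest, fruit dehiscent the derived state is '0', and for the remaining characters it is '1'.
cranial crest: derived state '0' in Epsilon and Eta only — synapomorphy for {Epsilon, Eta}.
lateral line (derived state '1') is shared by Delta, Epsilon, Eta, and Gamma — a synapomorphy uniting that clade.
fruit dehiscent (derived state '0') is shared by Epsilon, Eta, and Gamma — a synapomorphy uniting that clade.
Most parsimonious ingroup topology: (Zeta,(Delta,((Epsilon,Eta),Gamma))).
Zeta is sister to the clade containing all other ingroup taxa, so it is the earliest-diverging (most basal) ingroup lineage.

Zeta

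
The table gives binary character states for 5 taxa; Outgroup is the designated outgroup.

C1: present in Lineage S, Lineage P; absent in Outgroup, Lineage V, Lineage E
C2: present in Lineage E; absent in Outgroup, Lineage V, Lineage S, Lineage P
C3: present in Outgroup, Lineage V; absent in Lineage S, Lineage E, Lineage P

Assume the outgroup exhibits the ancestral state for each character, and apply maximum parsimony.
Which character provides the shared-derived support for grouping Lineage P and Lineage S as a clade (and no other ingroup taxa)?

Character polarity is set by the outgroup: the derived state is whichever differs from the outgroup's state, so for C3 the derived state is 'absent', and for the remaining characters it is 'present'.
C1 (derived state 'present') is shared by Lineage P and Lineage S — a synapomorphy uniting that clade.
C2 (derived state 'present') is unique to Lineage E (autapomorphy; uninformative for grouping).
C3 (derived state 'absent') is shared by Lineage E, Lineage P, and Lineage S — a synapomorphy uniting that clade.
Most parsimonious ingroup topology: (Lineage V,((Lineage S,Lineage P),Lineage E)).
The clade {Lineage P, Lineage S} is supported by C1: its derived state 'present' occurs in exactly those taxa and in no other taxon (including the outgroup).

C1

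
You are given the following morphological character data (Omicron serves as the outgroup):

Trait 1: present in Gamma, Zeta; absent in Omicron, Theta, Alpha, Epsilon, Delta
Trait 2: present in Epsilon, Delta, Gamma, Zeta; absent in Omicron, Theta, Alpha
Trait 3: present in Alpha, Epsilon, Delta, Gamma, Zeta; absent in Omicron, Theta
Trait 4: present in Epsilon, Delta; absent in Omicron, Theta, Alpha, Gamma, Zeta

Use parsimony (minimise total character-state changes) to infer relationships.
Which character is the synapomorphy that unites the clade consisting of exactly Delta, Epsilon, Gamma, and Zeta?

The outgroup has state 'absent' for every character, so 'present' is the derived state throughout.
Trait 1 (derived state 'present') is shared by Gamma and Zeta — a synapomorphy uniting that clade.
Trait 2: derived state 'present' in Delta, Epsilon, Gamma, and Zeta only — synapomorphy for {Delta, Epsilon, Gamma, Zeta}.
Trait 3: derived state 'present' in Alpha, Delta, Epsilon, Gamma, and Zeta only — synapomorphy for {Alpha, Delta, Epsilon, Gamma, Zeta}.
Trait 4: derived state 'present' in Delta and Epsilon only — synapomorphy for {Delta, Epsilon}.
Most parsimonious ingroup topology: (Theta,(Alpha,((Epsilon,Delta),(Gamma,Zeta)))).
The clade {Delta, Epsilon, Gamma, Zeta} is supported by Trait 2: its derived state 'present' occurs in exactly those taxa and in no other taxon (including the outgroup).

Trait 2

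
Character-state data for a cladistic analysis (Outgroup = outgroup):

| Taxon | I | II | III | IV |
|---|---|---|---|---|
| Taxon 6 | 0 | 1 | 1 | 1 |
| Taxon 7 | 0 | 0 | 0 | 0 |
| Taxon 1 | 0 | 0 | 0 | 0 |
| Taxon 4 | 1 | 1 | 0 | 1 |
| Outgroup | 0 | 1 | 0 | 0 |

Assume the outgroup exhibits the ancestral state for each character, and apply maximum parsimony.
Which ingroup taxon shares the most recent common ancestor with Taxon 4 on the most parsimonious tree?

Character polarity is set by the outgroup: the derived state is whichever differs from the outgroup's state, so for II the derived state is '0', and for the remaining characters it is '1'.
I: derived state '1' in Taxon 4 only — an autapomorphy, so it tells us nothing about relationships among taxa.
II (derived state '0') is shared by Taxon 1 and Taxon 7 — a synapomorphy uniting that clade.
III: derived state '1' in Taxon 6 only — an autapomorphy, so it tells us nothing about relationships among taxa.
IV: derived state '1' in Taxon 4 and Taxon 6 only — synapomorphy for {Taxon 4, Taxon 6}.
Most parsimonious ingroup topology: ((Taxon 1,Taxon 7),(Taxon 6,Taxon 4)).
Taxon 4 and Taxon 6 form a cherry on this tree, so they are sister taxa.

Taxon 6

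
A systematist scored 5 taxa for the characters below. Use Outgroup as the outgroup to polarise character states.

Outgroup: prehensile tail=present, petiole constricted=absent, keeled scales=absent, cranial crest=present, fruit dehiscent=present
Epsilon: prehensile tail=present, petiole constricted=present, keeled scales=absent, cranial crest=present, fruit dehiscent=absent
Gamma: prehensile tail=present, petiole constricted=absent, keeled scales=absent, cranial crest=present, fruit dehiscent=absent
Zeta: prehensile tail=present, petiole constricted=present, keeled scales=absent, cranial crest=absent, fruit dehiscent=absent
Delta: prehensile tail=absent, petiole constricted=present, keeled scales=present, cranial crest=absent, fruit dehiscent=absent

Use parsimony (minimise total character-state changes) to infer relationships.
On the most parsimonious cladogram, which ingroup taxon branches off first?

Gamma

Character polarity is set by the outgroup: the derived state is whichever differs from the outgroup's state, so for prehensile tail, cranial crest, fruit dehiscent the derived state is 'absent', and for the remaining characters it is 'present'.
prehensile tail (derived state 'absent') is unique to Delta (autapomorphy; uninformative for grouping).
petiole constricted (derived state 'present') is shared by Delta, Epsilon, and Zeta — a synapomorphy uniting that clade.
keeled scales (derived state 'present') is unique to Delta (autapomorphy; uninformative for grouping).
cranial crest: derived state 'absent' in Delta and Zeta only — synapomorphy for {Delta, Zeta}.
fruit dehiscent (derived state 'absent') is shared by all ingroup taxa — unites the whole ingroup.
Most parsimonious ingroup topology: ((Epsilon,(Zeta,Delta)),Gamma).
Gamma is sister to the clade containing all other ingroup taxa, so it is the earliest-diverging (most basal) ingroup lineage.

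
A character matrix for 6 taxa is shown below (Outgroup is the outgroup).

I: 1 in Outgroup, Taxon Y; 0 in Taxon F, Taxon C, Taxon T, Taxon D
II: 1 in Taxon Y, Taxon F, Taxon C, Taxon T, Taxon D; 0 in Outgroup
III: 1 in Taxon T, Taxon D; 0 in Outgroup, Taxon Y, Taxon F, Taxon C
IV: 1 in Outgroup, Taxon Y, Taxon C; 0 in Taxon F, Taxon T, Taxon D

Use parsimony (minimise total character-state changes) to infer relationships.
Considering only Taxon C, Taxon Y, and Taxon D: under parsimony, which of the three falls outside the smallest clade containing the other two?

Taxon Y

Character polarity is set by the outgroup: the derived state is whichever differs from the outgroup's state, so for I, IV the derived state is '0', and for the remaining characters it is '1'.
Only Taxon C, Taxon D, Taxon F, and Taxon T show the derived state '0' for I, supporting them as a clade.
All ingroup taxa share the derived state '1' for II; it defines the ingroup but does not resolve relationships within it.
III: derived state '1' in Taxon D and Taxon T only — synapomorphy for {Taxon D, Taxon T}.
Only Taxon D, Taxon F, and Taxon T show the derived state '0' for IV, supporting them as a clade.
Most parsimonious ingroup topology: ((((Taxon T,Taxon D),Taxon F),Taxon C),Taxon Y).
Taxon C and Taxon D share a more recent common ancestor with each other than either does with Taxon Y, so Taxon Y is the least closely related of the three.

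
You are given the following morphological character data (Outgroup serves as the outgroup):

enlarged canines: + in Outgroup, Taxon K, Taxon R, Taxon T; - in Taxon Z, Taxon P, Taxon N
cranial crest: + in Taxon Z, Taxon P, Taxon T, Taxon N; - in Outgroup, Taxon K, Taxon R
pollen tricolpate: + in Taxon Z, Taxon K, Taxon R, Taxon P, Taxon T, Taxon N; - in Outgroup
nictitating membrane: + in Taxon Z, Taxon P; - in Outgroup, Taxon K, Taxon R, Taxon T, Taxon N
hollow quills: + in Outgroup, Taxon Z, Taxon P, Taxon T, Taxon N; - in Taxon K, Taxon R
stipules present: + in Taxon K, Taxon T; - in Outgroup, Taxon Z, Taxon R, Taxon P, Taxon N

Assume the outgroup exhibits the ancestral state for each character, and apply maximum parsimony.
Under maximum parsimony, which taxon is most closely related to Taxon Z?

Character polarity is set by the outgroup: the derived state is whichever differs from the outgroup's state, so for enlarged canines, hollow quills the derived state is '-', and for the remaining characters it is '+'.
enlarged canines: derived state '-' in Taxon N, Taxon P, and Taxon Z only — synapomorphy for {Taxon N, Taxon P, Taxon Z}.
cranial crest: derived state '+' in Taxon N, Taxon P, Taxon T, and Taxon Z only — synapomorphy for {Taxon N, Taxon P, Taxon T, Taxon Z}.
All ingroup taxa share the derived state '+' for pollen tricolpate; it defines the ingroup but does not resolve relationships within it.
nictitating membrane (derived state '+') is shared by Taxon P and Taxon Z — a synapomorphy uniting that clade.
hollow quills (derived state '-') is shared by Taxon K and Taxon R — a synapomorphy uniting that clade.
stipules present groups Taxon K and Taxon T, which is incompatible with the clades supported by the remaining characters; treating it as convergent (homoplasy) costs fewer steps than any alternative tree.
Most parsimonious ingroup topology: ((((Taxon Z,Taxon P),Taxon N),Taxon T),(Taxon K,Taxon R)).
Taxon Z and Taxon P form a cherry on this tree, so they are sister taxa.

Taxon P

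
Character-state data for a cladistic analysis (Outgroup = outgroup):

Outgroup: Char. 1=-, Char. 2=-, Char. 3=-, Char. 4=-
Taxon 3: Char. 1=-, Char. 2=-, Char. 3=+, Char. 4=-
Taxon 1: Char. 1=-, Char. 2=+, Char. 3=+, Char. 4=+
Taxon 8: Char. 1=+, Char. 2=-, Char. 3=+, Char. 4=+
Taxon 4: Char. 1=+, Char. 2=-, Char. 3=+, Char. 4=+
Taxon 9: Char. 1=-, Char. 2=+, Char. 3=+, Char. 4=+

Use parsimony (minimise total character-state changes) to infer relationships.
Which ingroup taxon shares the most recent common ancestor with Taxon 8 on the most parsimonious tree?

Taxon 4

The outgroup has state '-' for every character, so '+' is the derived state throughout.
Char. 1: derived state '+' in Taxon 4 and Taxon 8 only — synapomorphy for {Taxon 4, Taxon 8}.
Char. 2 (derived state '+') is shared by Taxon 1 and Taxon 9 — a synapomorphy uniting that clade.
All ingroup taxa share the derived state '+' for Char. 3; it defines the ingroup but does not resolve relationships within it.
Only Taxon 1, Taxon 4, Taxon 8, and Taxon 9 show the derived state '+' for Char. 4, supporting them as a clade.
Most parsimonious ingroup topology: (Taxon 3,((Taxon 1,Taxon 9),(Taxon 8,Taxon 4))).
Taxon 8 and Taxon 4 form a cherry on this tree, so they are sister taxa.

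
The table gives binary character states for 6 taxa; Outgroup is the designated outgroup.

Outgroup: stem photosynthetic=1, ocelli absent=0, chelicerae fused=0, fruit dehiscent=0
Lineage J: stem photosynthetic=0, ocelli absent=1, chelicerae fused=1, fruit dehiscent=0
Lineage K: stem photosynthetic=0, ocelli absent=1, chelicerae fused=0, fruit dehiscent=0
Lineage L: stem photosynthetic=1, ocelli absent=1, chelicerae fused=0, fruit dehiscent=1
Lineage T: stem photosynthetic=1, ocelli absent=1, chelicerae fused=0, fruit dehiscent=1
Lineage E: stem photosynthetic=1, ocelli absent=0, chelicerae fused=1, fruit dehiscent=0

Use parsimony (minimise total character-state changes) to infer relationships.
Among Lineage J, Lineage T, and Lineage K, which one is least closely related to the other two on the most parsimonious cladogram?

Lineage T

Character polarity is set by the outgroup: the derived state is whichever differs from the outgroup's state, so for stem photosynthetic the derived state is '0', and for the remaining characters it is '1'.
stem photosynthetic: derived state '0' in Lineage J and Lineage K only — synapomorphy for {Lineage J, Lineage K}.
ocelli absent: derived state '1' in Lineage J, Lineage K, Lineage L, and Lineage T only — synapomorphy for {Lineage J, Lineage K, Lineage L, Lineage T}.
chelicerae fused (state '1') occurs in Lineage E and Lineage J but conflicts with the nesting implied by the other characters — most parsimoniously interpreted as homoplasy.
Only Lineage L and Lineage T show the derived state '1' for fruit dehiscent, supporting them as a clade.
Most parsimonious ingroup topology: (((Lineage J,Lineage K),(Lineage L,Lineage T)),Lineage E).
Lineage J and Lineage K share a more recent common ancestor with each other than either does with Lineage T, so Lineage T is the least closely related of the three.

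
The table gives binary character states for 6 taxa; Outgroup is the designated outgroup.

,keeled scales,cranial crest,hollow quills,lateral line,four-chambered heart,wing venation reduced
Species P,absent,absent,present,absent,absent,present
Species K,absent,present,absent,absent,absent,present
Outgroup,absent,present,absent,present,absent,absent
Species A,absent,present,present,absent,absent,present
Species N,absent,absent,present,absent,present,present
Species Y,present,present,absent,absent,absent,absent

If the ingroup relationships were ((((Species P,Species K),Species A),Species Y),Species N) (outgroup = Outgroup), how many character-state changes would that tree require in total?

Map each character onto ((((Species P,Species K),Species A),Species Y),Species N) (rooted by Outgroup) and count the minimum state changes it requires (Fitch parsimony):
keeled scales: 1; cranial crest: 2; hollow quills: 3; lateral line: 1; four-chambered heart: 1; wing venation reduced: 2.
Total tree length = 10.

10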